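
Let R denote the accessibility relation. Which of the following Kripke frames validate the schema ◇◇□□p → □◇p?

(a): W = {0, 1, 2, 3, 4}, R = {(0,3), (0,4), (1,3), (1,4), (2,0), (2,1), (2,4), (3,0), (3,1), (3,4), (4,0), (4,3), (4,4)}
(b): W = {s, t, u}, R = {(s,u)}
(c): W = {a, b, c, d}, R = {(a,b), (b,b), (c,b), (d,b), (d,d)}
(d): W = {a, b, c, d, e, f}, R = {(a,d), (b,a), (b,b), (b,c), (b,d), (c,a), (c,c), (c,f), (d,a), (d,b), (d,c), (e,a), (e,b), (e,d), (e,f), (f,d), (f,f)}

This is the axiom for a generalized confluence (Geach) condition; its first-order frame correspondent is ∀x ∀y ∀z ((xR²y ∧ xRz) → ∃w (yR²w ∧ zRw)).
(a): ✓.
(b): ✓.
(c): ✓.
(d): fails — bR²a, bRa but no w with aR²w and aRw.
Valid on: (a), (b), (c).

(a), (b), (c)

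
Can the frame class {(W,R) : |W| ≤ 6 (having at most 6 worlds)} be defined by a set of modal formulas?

No — not modally definable

If a class were modally definable it would be closed under disjoint unions (Goldblatt–Thomason).
Any modal formula valid on each of 7 disjoint one-world frames is valid on their disjoint union (validity is preserved under disjoint unions). Each one-world frame has |W|=1≤6, but the union has |W|=7.
So the class is not modally definable.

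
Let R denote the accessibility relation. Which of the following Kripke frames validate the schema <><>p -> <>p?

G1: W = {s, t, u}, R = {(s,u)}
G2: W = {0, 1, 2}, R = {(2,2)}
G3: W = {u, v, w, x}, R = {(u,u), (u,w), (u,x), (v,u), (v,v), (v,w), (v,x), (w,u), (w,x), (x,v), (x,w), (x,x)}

The schema corresponds to transitivity: forall x forall y forall z (Rxy & Ryz -> Rxz).
G1: satisfies the condition.
G2: satisfies the condition.
G3: fails — Rxw and Rwu but not Rxu.
Valid on: G1, G2.

G1, G2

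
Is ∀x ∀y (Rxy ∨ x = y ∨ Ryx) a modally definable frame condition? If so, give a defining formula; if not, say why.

Any modally definable frame class is closed under disjoint unions.
Take 3 disjoint single-world reflexive frames: each is trivially connected, but their disjoint union has 3 worlds with no edge between distinct components, so it is not connected.
So no modal formula (or set of formulas) defines exactly the connected frames.

Not modally definable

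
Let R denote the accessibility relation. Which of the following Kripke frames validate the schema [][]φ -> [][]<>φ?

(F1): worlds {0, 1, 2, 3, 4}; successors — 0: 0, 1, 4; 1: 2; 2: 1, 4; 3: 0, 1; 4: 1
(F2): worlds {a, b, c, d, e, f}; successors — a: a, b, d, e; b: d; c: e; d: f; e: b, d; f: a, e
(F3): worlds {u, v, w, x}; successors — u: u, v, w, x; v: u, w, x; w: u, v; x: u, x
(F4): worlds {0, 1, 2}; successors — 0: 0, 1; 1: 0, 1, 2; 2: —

The schema corresponds to a generalized confluence (Geach) condition: forall x forall z (x R^2 z -> exists w (x R^2 w & zRw)).
(F1): fails — 1R²1 but no w with 1R²w and 1Rw.
(F2): fails — bR²f but no w with bR²w and fRw.
(F3): condition met.
(F4): fails — 0R²2 but no w with 0R²w and 2Rw.
Valid on: (F3).

(F3)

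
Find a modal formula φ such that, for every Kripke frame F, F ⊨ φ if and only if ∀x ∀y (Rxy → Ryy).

□(□p → p)

A defining formula is □(□p → p) (the T□ axiom).
Suppose □(□p→p) is valid. Take Rxy and set V(p)={w : Ryw}. Then at y, □p holds; since □(□p→p) at x, □p→p at y, so p at y, i.e. Ryy.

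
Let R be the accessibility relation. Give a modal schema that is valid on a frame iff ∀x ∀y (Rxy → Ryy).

□(□s → s)

This is shift-reflexivity; the standard corresponding axiom is T□: □(□s → s).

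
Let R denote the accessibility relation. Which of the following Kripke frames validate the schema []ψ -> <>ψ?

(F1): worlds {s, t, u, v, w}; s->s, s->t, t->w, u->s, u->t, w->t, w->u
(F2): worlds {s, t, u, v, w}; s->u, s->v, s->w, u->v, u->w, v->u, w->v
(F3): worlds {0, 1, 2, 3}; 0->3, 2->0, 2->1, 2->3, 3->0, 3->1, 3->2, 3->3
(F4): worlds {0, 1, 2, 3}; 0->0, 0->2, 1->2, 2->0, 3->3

The schema corresponds to seriality: forall x exists y Rxy.
(F1): fails — world v has no successor.
(F2): fails — world t has no successor.
(F3): fails — world 1 has no successor.
(F4): ✓.

(F4)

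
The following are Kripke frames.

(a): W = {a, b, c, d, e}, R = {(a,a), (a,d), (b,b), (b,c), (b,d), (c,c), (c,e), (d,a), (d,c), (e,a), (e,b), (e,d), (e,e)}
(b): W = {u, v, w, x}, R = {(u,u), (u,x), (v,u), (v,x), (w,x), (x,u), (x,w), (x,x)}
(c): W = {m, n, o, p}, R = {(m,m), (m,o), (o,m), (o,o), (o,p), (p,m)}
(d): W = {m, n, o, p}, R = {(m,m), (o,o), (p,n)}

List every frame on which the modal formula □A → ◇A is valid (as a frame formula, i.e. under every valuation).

(a), (b)

Frame correspondent (Sahlqvist): ∀x ∃y Rxy — i.e. seriality.
(a): ✓.
(b): ✓.
(c): fails — world n has no successor.
(d): fails — world n has no successor.
Valid on: (a), (b).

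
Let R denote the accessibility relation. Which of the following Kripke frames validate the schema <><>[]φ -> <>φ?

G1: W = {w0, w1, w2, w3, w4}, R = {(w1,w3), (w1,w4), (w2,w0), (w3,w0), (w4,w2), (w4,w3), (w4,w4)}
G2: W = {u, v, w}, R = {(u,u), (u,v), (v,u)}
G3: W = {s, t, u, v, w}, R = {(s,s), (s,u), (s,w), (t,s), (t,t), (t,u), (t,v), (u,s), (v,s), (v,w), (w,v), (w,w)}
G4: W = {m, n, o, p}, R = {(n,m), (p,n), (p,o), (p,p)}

The schema corresponds to a generalized confluence (Geach) condition: forall x forall y (x R^2 y -> exists w (yRw & xRw)).
G1: fails — w1R²w0 but no w with w0Rw and w1Rw.
G2: condition met.
G3: fails — uR²w but no w* with wRw* and uRw*.
G4: fails — pR²m but no w with mRw and pRw.

G2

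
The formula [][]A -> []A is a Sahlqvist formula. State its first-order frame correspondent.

density: forall x forall y (Rxy -> exists z (Rxz & Rzy))

This is the C4 axiom.
Its frame correspondent is density — forall x forall y (Rxy -> exists z (Rxz & Rzy)).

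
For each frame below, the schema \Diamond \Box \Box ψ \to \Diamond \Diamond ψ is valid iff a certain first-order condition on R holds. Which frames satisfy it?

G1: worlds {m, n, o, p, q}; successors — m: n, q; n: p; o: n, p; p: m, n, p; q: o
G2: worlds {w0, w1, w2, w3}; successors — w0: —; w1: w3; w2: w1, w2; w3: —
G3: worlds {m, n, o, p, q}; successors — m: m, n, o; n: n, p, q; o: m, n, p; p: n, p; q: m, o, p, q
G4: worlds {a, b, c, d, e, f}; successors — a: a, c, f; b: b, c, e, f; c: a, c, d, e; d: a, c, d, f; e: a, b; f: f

G1, G3, G4

The schema corresponds to a generalized confluence (Geach) condition: \forall x \forall y (xRy \to \exists w (y R^2 w \wedge x R^2 w)).
G1: ✓.
G2: fails — w1Rw3 but no w with w3R²w and w1R²w.
G3: ✓.
G4: ✓.
Valid on: G1, G3, G4.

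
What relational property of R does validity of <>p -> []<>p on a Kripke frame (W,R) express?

This is the 5 axiom.
Its frame correspondent is the Euclidean property — forall x forall y forall z (Rxy & Rxz -> Ryz).

the Euclidean property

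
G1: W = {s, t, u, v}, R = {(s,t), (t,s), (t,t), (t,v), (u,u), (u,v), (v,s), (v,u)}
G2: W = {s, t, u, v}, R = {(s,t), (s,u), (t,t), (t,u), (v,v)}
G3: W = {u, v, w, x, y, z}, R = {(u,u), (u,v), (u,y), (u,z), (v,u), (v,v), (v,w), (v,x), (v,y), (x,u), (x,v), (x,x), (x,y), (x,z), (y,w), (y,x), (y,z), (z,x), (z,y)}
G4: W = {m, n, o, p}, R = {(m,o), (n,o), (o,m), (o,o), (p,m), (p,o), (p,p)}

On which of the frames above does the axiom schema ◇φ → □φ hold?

The schema corresponds to partial functionality: ∀x ∀y ∀z (Rxy ∧ Rxz → y = z).
G1: fails — t sees both s and t.
G2: fails — s sees both t and u.
G3: fails — u sees both u and v.
G4: fails — o sees both m and o.
Valid on no frame.

none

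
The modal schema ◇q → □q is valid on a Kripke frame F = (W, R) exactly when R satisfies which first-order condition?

partial functionality

Suppose ◇q→□q is valid. Take Rxy, Rxz and set V(q)={y}. Then ◇q at x, so □q at x, so q at z, i.e. z=y.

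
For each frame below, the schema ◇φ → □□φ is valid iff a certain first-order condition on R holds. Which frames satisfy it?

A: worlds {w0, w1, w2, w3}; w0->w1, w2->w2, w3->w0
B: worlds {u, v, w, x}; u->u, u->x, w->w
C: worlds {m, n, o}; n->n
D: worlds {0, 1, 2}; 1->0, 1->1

This is the axiom for a generalized confluence (Geach) condition; its first-order frame correspondent is ∀x ∀y ∀z ((xRy ∧ xR²z) → ∃w (y = w ∧ z = w)).
A: fails — w3Rw0, w3R²w1 but w0 ≠ w1.
B: fails — uRu, uR²x but u ≠ x.
C: holds.
D: fails — 1R0, 1R²1 but 0 ≠ 1.
Valid on: C.

C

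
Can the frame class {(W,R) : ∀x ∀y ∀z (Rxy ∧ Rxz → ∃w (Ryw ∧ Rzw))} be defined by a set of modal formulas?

This is a Sahlqvist condition; the .2 axiom ◇□r → □◇r defines it.
Suppose ◇□r→□◇r is valid. Take Rxy, Rxz and set V(r)={w : Ryw}. Then □r at y so ◇□r at x, so □◇r at x, so ◇r at z, giving w with Rzw and Ryw.

Yes, by ◇□r → □◇r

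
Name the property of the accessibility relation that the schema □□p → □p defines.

density: ∀x ∀y (Rxy → ∃z (Rxz ∧ Rzy))

Suppose □□p→□p is valid. Take Rxy and set V(p)={w : xR²w}. Then □□p at x, so □p at x, so p at y, i.e. ∃z(Rxz∧Rzy).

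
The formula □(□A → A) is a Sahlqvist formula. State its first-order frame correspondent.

Suppose □(□A→A) is valid. Take Rxy and set V(A)={w : Ryw}. Then at y, □A holds; since □(□A→A) at x, □A→A at y, so A at y, i.e. Ryy.
Conversely, any frame satisfying ∀x ∀y (Rxy → Ryy) validates the schema.
Frame condition: ∀x ∀y (Rxy → Ryy).

shift-reflexivity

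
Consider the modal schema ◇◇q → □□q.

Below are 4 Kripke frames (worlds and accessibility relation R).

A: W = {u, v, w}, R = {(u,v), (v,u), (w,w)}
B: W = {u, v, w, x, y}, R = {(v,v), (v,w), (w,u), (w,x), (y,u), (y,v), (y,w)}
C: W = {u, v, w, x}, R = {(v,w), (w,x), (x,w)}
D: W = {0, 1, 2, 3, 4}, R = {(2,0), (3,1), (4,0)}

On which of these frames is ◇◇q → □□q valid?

A, C, D

This is the axiom for a generalized confluence (Geach) condition; its first-order frame correspondent is ∀x ∀y ∀z ((xR²y ∧ xR²z) → ∃w (y = w ∧ z = w)).
A: satisfies the condition.
B: fails — vR²u, vR²v but u ≠ v.
C: satisfies the condition.
D: satisfies the condition.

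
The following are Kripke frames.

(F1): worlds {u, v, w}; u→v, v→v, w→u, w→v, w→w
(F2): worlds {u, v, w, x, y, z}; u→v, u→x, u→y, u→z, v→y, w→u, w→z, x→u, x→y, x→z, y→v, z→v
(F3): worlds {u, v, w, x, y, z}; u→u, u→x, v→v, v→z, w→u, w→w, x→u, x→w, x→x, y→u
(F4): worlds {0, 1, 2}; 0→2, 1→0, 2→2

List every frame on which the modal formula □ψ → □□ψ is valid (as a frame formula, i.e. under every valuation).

This is the axiom for transitivity; its first-order frame correspondent is ∀x ∀y ∀z (Rxy ∧ Ryz → Rxz).
(F1): holds.
(F2): fails — Rwu and Ruv but not Rwv.
(F3): fails — Rwu and Rux but not Rwx.
(F4): fails — R10 and R02 but not R12.
Valid on: (F1).

(F1)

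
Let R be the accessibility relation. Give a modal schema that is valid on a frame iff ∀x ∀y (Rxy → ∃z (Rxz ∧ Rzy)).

□□q → □q

The condition is density. The C4 schema □□q → □q defines it.
Suppose □□q→□q is valid. Take Rxy and set V(q)={w : xR²w}. Then □□q at x, so □q at x, so q at y, i.e. ∃z(Rxz∧Rzy).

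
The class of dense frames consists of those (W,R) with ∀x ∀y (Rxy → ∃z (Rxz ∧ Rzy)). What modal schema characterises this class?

A defining formula is □□ψ → □ψ (the C4 axiom).

□□ψ → □ψ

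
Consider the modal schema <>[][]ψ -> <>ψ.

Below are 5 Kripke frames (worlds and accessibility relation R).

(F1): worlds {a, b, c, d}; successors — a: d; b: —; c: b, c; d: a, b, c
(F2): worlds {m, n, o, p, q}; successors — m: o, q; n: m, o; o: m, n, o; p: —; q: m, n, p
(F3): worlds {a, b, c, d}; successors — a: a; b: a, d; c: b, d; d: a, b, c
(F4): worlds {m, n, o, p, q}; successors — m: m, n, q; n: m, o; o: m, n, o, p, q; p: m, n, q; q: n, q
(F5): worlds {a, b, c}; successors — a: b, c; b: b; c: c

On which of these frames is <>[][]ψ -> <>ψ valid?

Frame correspondent (Sahlqvist): forall x forall y (xRy -> exists w (y R^2 w & xRw)) — i.e. a generalized confluence (Geach) condition.
(F1): fails — cRb but no w with bR²w and cRw.
(F2): fails — qRp but no w with pR²w and qRw.
(F3): holds.
(F4): holds.
(F5): holds.

(F3), (F4), (F5)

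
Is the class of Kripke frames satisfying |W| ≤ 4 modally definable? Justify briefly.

Any modally definable frame class is closed under disjoint unions.
Any modal formula valid on each of 5 disjoint one-world frames is valid on their disjoint union (validity is preserved under disjoint unions). Each one-world frame has |W|=1≤4, but the union has |W|=5.
So no modal formula (or set of formulas) defines exactly the |W|≤4 frames.

No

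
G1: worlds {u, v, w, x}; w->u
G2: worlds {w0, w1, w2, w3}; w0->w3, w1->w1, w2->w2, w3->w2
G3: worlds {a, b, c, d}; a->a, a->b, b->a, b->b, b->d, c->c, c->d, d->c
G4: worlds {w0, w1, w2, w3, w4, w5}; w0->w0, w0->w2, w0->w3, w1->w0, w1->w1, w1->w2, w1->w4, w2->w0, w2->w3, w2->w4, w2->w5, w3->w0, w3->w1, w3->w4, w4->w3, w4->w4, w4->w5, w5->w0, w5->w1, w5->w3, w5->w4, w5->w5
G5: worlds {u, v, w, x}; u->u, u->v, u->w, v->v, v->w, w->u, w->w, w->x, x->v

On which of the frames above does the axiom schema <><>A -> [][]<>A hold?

G1, G2

The schema corresponds to a generalized confluence (Geach) condition: forall x forall y forall z ((x R^2 y & x R^2 z) -> exists w (y = w & zRw)).
G1: ✓.
G2: ✓.
G3: fails — aR²a, aR²d but no w with a=w and dRw.
G4: fails — w0R²w0, w0R²w4 but no w with w0=w and w4Rw.
G5: fails — uR²u, uR²v but no t with u=t and vRt.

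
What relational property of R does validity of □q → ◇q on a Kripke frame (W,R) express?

seriality: ∀x ∃y Rxy

Suppose □q→◇q is valid. At any x set V(q)=W. Then □q at x, so ◇q at x, so x has a successor.
The converse is a direct semantic check.
Frame condition: ∀x ∃y Rxy.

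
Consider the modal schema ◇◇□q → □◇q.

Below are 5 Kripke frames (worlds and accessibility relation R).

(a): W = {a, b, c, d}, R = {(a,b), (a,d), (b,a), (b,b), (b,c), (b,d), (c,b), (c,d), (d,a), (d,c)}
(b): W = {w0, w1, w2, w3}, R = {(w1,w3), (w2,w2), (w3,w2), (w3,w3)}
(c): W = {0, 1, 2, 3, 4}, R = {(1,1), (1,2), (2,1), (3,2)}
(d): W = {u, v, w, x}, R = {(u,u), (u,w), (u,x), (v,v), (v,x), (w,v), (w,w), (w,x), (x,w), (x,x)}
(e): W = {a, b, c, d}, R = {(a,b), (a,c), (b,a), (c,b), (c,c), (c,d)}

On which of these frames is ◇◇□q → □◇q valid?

(b), (c), (d)

The schema corresponds to a generalized confluence (Geach) condition: ∀x ∀y ∀z ((xR²y ∧ xRz) → ∃w (yRw ∧ zRw)).
(a): fails — aR²a, aRd but no w with aRw and dRw.
(b): ✓.
(c): ✓.
(d): ✓.
(e): fails — aR²a, aRb but no w with aRw and bRw.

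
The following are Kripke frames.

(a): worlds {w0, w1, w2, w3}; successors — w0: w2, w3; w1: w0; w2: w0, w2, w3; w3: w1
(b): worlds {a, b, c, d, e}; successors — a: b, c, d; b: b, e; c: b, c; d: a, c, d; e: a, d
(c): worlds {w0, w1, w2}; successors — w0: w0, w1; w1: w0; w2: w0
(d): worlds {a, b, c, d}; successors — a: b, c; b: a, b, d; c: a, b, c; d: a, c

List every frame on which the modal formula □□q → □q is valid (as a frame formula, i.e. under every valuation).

The schema corresponds to density: ∀x ∀y (Rxy → ∃z (Rxz ∧ Rzy)).
(a): fails — Rw1w0 but no z with Rw1z and Rzw0.
(b): ✓.
(c): ✓.
(d): ✓.
Valid on: (b), (c), (d).

(b), (c), (d)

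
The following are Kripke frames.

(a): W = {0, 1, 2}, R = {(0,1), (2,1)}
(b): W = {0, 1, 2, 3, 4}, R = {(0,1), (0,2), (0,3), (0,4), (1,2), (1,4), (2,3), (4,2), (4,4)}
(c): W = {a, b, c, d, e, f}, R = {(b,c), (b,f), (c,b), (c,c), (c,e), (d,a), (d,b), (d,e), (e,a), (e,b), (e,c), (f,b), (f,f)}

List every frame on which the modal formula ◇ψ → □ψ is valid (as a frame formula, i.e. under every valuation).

Frame correspondent (Sahlqvist): ∀x ∀y ∀z (Rxy ∧ Rxz → y = z) — i.e. partial functionality.
(a): satisfies the condition.
(b): fails — 0 sees both 1 and 2.
(c): fails — b sees both c and f.

(a)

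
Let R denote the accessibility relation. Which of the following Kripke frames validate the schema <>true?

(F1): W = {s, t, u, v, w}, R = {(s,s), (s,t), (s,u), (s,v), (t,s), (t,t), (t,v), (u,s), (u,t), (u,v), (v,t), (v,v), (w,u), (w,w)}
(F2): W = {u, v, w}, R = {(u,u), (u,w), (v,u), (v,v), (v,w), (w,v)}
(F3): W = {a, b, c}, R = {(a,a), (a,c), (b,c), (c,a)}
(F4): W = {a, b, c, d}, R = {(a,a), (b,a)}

Frame correspondent (Sahlqvist): forall x exists y Rxy — i.e. seriality.
(F1): condition met.
(F2): condition met.
(F3): condition met.
(F4): fails — world c has no successor.

(F1), (F2), (F3)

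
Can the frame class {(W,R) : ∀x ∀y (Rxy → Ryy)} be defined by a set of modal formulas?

Yes, by □(□p → p)

The condition is shift-reflexivity. A defining modal formula is □(□p → p).
Suppose □(□p→p) is valid. Take Rxy and set V(p)={w : Ryw}. Then at y, □p holds; since □(□p→p) at x, □p→p at y, so p at y, i.e. Ryy.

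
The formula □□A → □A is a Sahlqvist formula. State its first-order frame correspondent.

Suppose □□A→□A is valid. Take Rxy and set V(A)={w : xR²w}. Then □□A at x, so □A at x, so A at y, i.e. ∃z(Rxz∧Rzy).

density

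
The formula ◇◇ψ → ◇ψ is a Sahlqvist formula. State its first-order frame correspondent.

This is frame-equivalent to □ψ → □□ψ (substitute ¬ψ for ψ and contrapose).
Suppose □ψ→□□ψ is valid. Take Rxy, Ryz and set V(ψ)={w : Rxw}. Then □ψ at x, so □□ψ at x, so □ψ at y, so ψ at z, i.e. Rxz.

Transitivity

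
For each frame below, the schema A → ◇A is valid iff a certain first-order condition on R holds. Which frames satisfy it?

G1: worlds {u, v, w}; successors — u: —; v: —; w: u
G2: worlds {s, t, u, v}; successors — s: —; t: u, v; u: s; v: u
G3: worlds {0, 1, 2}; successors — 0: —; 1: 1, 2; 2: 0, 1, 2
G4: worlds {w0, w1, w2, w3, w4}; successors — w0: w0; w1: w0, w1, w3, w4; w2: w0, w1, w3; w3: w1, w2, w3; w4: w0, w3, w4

The schema corresponds to reflexivity: ∀x Rxx.
G1: fails — world u does not see itself.
G2: fails — world s does not see itself.
G3: fails — world 0 does not see itself.
G4: fails — world w2 does not see itself.

none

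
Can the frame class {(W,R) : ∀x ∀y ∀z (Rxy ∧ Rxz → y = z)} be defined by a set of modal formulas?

Yes, by ◇p → □p

Yes: it is partial functionality, defined by the CD schema ◇p → □p.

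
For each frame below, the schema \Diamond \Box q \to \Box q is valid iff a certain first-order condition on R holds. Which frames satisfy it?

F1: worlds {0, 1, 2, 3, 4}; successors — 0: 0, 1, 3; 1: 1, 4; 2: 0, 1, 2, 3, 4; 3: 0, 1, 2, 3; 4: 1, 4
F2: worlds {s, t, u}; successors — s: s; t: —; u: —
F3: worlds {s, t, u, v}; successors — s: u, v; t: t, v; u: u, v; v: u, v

The schema corresponds to the Euclidean property: \forall x \forall y \forall z (Rxy \wedge Rxz \to Ryz).
F1: fails — R01 and R00 but not R10.
F2: holds.
F3: fails — Rtv and Rtt but not Rvt.
Valid on: F2.

F2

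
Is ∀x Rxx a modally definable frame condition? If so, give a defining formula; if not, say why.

Yes, by □q → q

This is a Sahlqvist condition; the T axiom □q → q defines it.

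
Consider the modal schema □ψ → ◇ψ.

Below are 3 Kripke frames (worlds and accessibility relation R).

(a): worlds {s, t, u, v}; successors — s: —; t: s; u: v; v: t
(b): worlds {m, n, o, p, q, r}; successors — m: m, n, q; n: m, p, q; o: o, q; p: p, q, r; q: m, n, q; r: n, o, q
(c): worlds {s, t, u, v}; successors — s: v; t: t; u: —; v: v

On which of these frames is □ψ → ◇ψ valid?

(b)

This is the axiom for seriality; its first-order frame correspondent is ∀x ∃y Rxy.
(a): fails — world s has no successor.
(b): holds.
(c): fails — world u has no successor.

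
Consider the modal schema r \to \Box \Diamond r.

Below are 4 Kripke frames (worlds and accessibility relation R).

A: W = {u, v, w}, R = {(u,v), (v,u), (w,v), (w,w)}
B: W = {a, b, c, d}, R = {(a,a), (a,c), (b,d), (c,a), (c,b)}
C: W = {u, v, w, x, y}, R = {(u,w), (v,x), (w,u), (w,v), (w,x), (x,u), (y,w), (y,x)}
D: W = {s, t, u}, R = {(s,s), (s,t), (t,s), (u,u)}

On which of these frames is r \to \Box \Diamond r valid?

D

The schema corresponds to symmetry: \forall x \forall y (Rxy \to Ryx).
A: fails — Rwv but not Rvw.
B: fails — Rcb but not Rbc.
C: fails — Ryx but not Rxy.
D: ✓.
Valid on: D.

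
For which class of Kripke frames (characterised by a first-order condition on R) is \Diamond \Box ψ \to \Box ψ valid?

The Euclidean property

This is frame-equivalent to ◇ψ → □◇ψ (substitute ¬ψ for ψ and contrapose).
Suppose ◇ψ→□◇ψ is valid. Take Rxy, Rxz and set V(ψ)={y}. Then ◇ψ at x, so □◇ψ at x, so ◇ψ at z, so some w with Rzw has ψ; w=y, i.e. Rzy. By symmetry of the argument, Ryz.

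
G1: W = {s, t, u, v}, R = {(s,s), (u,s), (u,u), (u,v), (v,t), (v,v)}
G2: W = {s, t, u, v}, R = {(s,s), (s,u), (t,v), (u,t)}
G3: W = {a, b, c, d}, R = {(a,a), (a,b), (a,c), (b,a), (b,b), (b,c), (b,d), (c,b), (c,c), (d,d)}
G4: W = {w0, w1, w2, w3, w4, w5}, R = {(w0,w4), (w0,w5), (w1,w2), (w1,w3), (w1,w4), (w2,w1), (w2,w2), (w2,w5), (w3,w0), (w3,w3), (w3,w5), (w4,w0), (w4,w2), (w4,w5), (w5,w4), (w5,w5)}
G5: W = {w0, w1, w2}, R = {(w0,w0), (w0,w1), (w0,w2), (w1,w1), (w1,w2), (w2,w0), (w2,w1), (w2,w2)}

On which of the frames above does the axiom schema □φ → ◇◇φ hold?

G3, G4, G5

Frame correspondent (Sahlqvist): ∀x ∃w (xRw ∧ xR²w) — i.e. a generalized confluence (Geach) condition.
G1: fails — at t but no w with tRw and tR²w.
G2: fails — at t but no w with tRw and tR²w.
G3: holds.
G4: holds.
G5: holds.
Valid on: G3, G4, G5.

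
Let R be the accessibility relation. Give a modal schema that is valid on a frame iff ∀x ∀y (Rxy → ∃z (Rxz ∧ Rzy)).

□□p → □p

A defining formula is □□p → □p (the C4 axiom).
Suppose □□p→□p is valid. Take Rxy and set V(p)={w : xR²w}. Then □□p at x, so □p at x, so p at y, i.e. ∃z(Rxz∧Rzy).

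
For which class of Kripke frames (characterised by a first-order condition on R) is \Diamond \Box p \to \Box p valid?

The Euclidean property

Replacing p by ¬p and contraposing gives the equivalent schema ◇p → □◇p.
Suppose ◇p→□◇p is valid. Take Rxy, Rxz and set V(p)={y}. Then ◇p at x, so □◇p at x, so ◇p at z, so some w with Rzw has p; w=y, i.e. Rzy. By symmetry of the argument, Ryz.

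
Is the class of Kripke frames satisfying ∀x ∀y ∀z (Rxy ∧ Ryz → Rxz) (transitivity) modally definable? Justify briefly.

This is a Sahlqvist condition; the 4 axiom □r → □□r defines it.
Suppose □r→□□r is valid. Take Rxy, Ryz and set V(r)={w : Rxw}. Then □r at x, so □□r at x, so □r at y, so r at z, i.e. Rxz.

Yes — defined by □r → □□r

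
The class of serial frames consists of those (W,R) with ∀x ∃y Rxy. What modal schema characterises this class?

□p → ◇p

The condition is seriality. The D schema □p → ◇p defines it.
Suppose □p→◇p is valid. At any x set V(p)=W. Then □p at x, so ◇p at x, so x has a successor.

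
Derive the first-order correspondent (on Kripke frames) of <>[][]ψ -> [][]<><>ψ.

This is a Sahlqvist (Geach-type) schema ◇^1□^2ψ → □^2◇^2ψ.
Minimal-valuation argument: fix x; take any y with xR^1y and any z with xR^2z. Set V(ψ) to the set of worlds R-reachable from y in exactly 2 steps. Then □^2ψ holds at y, so the antecedent holds at x; validity forces ◇^2ψ at z, giving a w with zR^2w and yR^2w.
First-order correspondent: forall x forall y forall z ((xRy & x R^2 z) -> exists w (y R^2 w & z R^2 w)).

forall x forall y forall z ((xRy & x R^2 z) -> exists w (y R^2 w & z R^2 w))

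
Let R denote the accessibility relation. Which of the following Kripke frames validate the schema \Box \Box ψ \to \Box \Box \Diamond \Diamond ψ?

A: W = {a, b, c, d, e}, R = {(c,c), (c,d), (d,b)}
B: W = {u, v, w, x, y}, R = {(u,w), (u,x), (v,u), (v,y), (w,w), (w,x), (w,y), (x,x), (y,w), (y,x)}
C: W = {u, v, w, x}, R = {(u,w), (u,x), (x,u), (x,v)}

B

Frame correspondent (Sahlqvist): \forall x \forall z (x R^2 z \to \exists w (x R^2 w \wedge z R^2 w)) — i.e. a generalized confluence (Geach) condition.
A: fails — cR²b but no w with cR²w and bR²w.
B: ✓.
C: fails — uR²v but no t with uR²t and vR²t.
Valid on: B.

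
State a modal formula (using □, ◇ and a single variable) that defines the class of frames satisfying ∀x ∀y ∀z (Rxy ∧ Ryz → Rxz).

□ψ → □□ψ

The condition is transitivity. The 4 schema □ψ → □□ψ defines it.
Suppose □ψ→□□ψ is valid. Take Rxy, Ryz and set V(ψ)={w : Rxw}. Then □ψ at x, so □□ψ at x, so □ψ at y, so ψ at z, i.e. Rxz.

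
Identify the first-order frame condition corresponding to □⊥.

□⊥ is valid iff no world has any successor (otherwise □⊥ fails at any world with one).
Conversely, any frame satisfying ∀x ∀y ¬Rxy validates the schema.
Frame condition: ∀x ∀y ¬Rxy.

Emptiness of R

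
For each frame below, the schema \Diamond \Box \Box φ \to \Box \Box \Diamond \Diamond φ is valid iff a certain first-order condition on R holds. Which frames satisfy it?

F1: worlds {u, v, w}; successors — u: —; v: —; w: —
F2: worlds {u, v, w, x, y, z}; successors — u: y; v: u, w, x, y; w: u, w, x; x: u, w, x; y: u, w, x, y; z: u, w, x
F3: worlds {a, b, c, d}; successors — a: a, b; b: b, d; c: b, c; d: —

Frame correspondent (Sahlqvist): \forall x \forall y \forall z ((xRy \wedge x R^2 z) \to \exists w (y R^2 w \wedge z R^2 w)) — i.e. a generalized confluence (Geach) condition.
F1: holds.
F2: holds.
F3: fails — aRa, aR²d but no w with aR²w and dR²w.
Valid on: F1, F2.

F1, F2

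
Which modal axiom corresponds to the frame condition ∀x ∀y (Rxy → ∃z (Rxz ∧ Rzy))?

□□ψ → □ψ

The condition is density. The C4 schema □□ψ → □ψ defines it.
Suppose □□ψ→□ψ is valid. Take Rxy and set V(ψ)={w : xR²w}. Then □□ψ at x, so □ψ at x, so ψ at y, i.e. ∃z(Rxz∧Rzy).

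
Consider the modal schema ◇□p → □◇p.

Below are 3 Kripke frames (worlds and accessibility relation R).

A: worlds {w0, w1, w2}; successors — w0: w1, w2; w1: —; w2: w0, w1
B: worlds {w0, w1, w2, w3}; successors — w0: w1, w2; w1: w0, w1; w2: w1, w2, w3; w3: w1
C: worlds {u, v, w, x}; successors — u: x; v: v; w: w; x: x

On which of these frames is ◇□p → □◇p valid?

B, C

The schema corresponds to convergence: ∀x ∀y ∀z (Rxy ∧ Rxz → ∃w (Ryw ∧ Rzw)).
A: fails — Rw0w1 and Rw0w1 but w1 and w1 have no common successor.
B: condition met.
C: condition met.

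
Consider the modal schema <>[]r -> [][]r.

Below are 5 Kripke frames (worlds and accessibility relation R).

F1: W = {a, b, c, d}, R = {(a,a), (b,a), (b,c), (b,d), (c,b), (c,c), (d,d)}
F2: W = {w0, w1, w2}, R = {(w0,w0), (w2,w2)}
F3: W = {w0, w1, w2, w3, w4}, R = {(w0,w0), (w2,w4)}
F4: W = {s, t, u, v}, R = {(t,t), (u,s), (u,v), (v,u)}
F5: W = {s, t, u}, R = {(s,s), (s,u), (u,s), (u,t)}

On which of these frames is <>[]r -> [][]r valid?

The schema corresponds to a generalized confluence (Geach) condition: forall x forall y forall z ((xRy & x R^2 z) -> exists w (yRw & z = w)).
F1: fails — bRa, bR²b but no w with aRw and b=w.
F2: condition met.
F3: condition met.
F4: fails — uRs, uR²u but no w with sRw and u=w.
F5: fails — sRs, sR²t but no w with sRw and t=w.

F2, F3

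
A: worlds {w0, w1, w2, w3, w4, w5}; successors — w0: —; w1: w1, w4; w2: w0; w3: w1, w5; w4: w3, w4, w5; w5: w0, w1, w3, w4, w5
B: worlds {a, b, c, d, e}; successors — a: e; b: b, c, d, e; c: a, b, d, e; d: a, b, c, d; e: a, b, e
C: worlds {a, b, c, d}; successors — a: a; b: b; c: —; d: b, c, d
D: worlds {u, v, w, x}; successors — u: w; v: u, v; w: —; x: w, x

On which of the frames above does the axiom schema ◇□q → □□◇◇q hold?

B

This is the axiom for a generalized confluence (Geach) condition; its first-order frame correspondent is ∀x ∀y ∀z ((xRy ∧ xR²z) → ∃w (yRw ∧ zR²w)).
A: fails — w3Rw1, w3R²w0 but no w with w1Rw and w0R²w.
B: satisfies the condition.
C: fails — dRb, dR²c but no w with bRw and cR²w.
D: fails — vRu, vR²u but no t with uRt and uR²t.
Valid on: B.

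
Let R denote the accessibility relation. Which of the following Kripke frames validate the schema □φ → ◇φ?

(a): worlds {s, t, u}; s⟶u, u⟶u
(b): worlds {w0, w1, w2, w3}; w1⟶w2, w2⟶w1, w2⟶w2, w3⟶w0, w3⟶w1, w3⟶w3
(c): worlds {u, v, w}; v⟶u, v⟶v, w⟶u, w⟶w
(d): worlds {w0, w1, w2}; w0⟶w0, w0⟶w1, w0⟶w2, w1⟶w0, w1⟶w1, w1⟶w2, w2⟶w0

(d)

The schema corresponds to seriality: ∀x ∃y Rxy.
(a): fails — world t has no successor.
(b): fails — world w0 has no successor.
(c): fails — world u has no successor.
(d): ✓.
Valid on: (d).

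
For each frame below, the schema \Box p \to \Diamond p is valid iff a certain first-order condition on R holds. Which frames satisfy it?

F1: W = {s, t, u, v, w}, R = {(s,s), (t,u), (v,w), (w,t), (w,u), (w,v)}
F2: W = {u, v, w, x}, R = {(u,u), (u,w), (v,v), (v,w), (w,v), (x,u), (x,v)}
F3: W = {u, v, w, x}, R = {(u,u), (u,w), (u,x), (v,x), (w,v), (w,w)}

F2

The schema corresponds to seriality: \forall x \exists y Rxy.
F1: fails — world u has no successor.
F2: ✓.
F3: fails — world x has no successor.
Valid on: F2.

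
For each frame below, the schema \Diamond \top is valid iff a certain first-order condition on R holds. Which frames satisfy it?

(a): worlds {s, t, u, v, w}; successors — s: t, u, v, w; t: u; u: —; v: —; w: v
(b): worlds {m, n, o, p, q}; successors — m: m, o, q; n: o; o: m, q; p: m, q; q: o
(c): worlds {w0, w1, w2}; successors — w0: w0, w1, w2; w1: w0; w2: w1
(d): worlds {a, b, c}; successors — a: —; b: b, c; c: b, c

(b), (c)

The schema corresponds to seriality: \forall x \exists y Rxy.
(a): fails — world u has no successor.
(b): holds.
(c): holds.
(d): fails — world a has no successor.
Valid on: (b), (c).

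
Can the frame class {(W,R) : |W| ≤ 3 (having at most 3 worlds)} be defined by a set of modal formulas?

Any modally definable frame class is closed under disjoint unions.
Any modal formula valid on each of 4 disjoint one-world frames is valid on their disjoint union (validity is preserved under disjoint unions). Each one-world frame has |W|=1≤3, but the union has |W|=4.
So no modal formula (or set of formulas) defines exactly the |W|≤3 frames.

Not modally definable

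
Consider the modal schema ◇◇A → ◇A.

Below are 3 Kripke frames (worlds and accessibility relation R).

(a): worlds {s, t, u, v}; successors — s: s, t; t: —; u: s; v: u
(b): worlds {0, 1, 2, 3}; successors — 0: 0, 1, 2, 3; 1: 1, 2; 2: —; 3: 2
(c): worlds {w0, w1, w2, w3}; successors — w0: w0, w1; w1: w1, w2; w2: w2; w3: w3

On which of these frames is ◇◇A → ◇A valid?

(b)

Frame correspondent (Sahlqvist): ∀x ∀y ∀z (Rxy ∧ Ryz → Rxz) — i.e. transitivity.
(a): fails — Rus and Rst but not Rut.
(b): condition met.
(c): fails — Rw0w1 and Rw1w2 but not Rw0w2.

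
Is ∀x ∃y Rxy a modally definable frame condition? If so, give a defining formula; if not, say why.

This is a Sahlqvist condition; the D axiom □p → ◇p defines it.
Suppose □p→◇p is valid. At any x set V(p)=W. Then □p at x, so ◇p at x, so x has a successor.

Yes, by □p → ◇p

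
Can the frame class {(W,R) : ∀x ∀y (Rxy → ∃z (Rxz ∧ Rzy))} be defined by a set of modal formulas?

Yes: it is density, defined by the C4 schema □□q → □q.

Yes — defined by □□q → □q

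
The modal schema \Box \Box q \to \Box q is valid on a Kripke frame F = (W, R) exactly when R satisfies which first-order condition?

Density

Suppose □□q→□q is valid. Take Rxy and set V(q)={w : xR²w}. Then □□q at x, so □q at x, so q at y, i.e. ∃z(Rxz∧Rzy).
Conversely, any frame satisfying \forall x \forall y (Rxy \to \exists z (Rxz \wedge Rzy)) validates the schema.
So the correspondent is density.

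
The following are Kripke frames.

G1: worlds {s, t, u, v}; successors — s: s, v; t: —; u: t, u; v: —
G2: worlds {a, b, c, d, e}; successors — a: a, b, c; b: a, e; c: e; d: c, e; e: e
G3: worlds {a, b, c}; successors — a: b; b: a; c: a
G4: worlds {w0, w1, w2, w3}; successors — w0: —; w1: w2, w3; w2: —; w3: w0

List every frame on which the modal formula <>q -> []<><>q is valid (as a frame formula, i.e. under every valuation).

G3

The schema corresponds to a generalized confluence (Geach) condition: forall x forall y forall z ((xRy & xRz) -> exists w (y = w & z R^2 w)).
G1: fails — sRs, sRv but no w with s=w and vR²w.
G2: fails — aRa, aRc but no w with a=w and cR²w.
G3: ✓.
G4: fails — w1Rw2, w1Rw2 but no w with w2=w and w2R²w.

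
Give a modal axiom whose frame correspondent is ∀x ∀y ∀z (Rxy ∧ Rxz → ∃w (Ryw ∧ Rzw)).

A defining formula is ◇□p → □◇p (the .2 axiom).
Suppose ◇□p→□◇p is valid. Take Rxy, Rxz and set V(p)={w : Ryw}. Then □p at y so ◇□p at x, so □◇p at x, so ◇p at z, giving w with Rzw and Ryw.

◇□p → □◇p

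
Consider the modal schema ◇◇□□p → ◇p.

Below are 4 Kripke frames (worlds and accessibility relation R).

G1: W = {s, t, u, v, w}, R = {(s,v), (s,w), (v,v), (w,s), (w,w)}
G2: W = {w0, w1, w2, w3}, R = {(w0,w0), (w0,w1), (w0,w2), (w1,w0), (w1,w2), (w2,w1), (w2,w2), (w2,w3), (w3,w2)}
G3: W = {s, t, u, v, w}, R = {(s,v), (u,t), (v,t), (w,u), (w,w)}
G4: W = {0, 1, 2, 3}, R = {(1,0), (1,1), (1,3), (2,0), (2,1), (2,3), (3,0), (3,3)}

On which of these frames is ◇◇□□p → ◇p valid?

This is the axiom for a generalized confluence (Geach) condition; its first-order frame correspondent is ∀x ∀y (xR²y → ∃w (yR²w ∧ xRw)).
G1: fails — wR²v but no w* with vR²w* and wRw*.
G2: ✓.
G3: fails — sR²t but no w* with tR²w* and sRw*.
G4: fails — 1R²0 but no w with 0R²w and 1Rw.
Valid on: G2.

G2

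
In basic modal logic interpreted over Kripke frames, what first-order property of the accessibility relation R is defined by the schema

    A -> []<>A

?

symmetry

Suppose A→□◇A is valid. Take Rxy and set V(A)={x}. Then A at x, so □◇A at x, so ◇A at y, so some z with Ryz has A; z=x, i.e. Ryx.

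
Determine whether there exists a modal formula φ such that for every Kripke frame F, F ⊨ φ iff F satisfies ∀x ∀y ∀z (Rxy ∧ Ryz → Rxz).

Yes: it is transitivity, defined by the 4 schema □r → □□r.

Yes — defined by □r → □□r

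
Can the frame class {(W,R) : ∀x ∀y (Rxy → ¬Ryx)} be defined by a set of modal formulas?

Any modally definable frame class is closed under surjective bounded morphisms.
The 4-cycle (worlds a,b,c,d with a→b→c→d→a) is asymmetric. Mapping every world to a single reflexive point • is a surjective bounded morphism, and the reflexive point is not asymmetric (R•• but asymmetry requires ¬R••).
So no modal formula (or set of formulas) defines exactly the asymmetric frames.

Not definable by any modal formula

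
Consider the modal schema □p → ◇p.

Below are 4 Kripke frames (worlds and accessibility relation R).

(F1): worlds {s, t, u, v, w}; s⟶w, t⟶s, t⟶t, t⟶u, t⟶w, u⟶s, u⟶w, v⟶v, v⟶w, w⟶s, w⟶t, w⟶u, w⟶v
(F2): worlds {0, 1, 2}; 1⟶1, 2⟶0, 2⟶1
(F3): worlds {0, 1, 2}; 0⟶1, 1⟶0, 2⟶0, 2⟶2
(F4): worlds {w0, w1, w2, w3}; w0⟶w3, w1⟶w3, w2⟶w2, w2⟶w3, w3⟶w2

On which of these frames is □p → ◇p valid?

The schema corresponds to seriality: ∀x ∃y Rxy.
(F1): condition met.
(F2): fails — world 0 has no successor.
(F3): condition met.
(F4): condition met.

(F1), (F3), (F4)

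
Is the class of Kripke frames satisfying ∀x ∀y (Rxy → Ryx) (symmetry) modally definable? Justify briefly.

Yes — defined by q → □◇q

Yes: it is symmetry, defined by the B schema q → □◇q.
Suppose q→□◇q is valid. Take Rxy and set V(q)={x}. Then q at x, so □◇q at x, so ◇q at y, so some z with Ryz has q; z=x, i.e. Ryx.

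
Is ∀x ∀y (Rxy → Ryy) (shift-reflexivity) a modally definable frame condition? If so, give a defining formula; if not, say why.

The condition is shift-reflexivity. A defining modal formula is □(□q → q).

Yes, by □(□q → q)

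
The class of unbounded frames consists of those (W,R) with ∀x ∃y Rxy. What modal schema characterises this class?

□q → ◇q

This is seriality; the standard corresponding axiom is D: □q → ◇q.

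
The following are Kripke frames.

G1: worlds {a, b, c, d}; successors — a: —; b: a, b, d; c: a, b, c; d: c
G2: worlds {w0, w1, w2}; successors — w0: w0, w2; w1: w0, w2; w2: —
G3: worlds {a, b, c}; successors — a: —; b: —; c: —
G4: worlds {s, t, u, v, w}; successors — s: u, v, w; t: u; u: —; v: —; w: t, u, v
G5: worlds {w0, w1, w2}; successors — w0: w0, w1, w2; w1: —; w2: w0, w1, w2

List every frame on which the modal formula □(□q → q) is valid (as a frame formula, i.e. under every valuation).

G3

This is the axiom for shift-reflexivity; its first-order frame correspondent is ∀x ∀y (Rxy → Ryy).
G1: fails — Rba but not Raa.
G2: fails — Rw1w2 but not Rw2w2.
G3: ✓.
G4: fails — Rwt but not Rtt.
G5: fails — Rw0w1 but not Rw1w1.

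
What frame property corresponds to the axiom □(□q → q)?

Suppose □(□q→q) is valid. Take Rxy and set V(q)={w : Ryw}. Then at y, □q holds; since □(□q→q) at x, □q→q at y, so q at y, i.e. Ryy.
Conversely, on a frame with shift-reflexivity the schema holds at every world under every valuation.
So the correspondent is shift-reflexivity.

Shift-reflexivity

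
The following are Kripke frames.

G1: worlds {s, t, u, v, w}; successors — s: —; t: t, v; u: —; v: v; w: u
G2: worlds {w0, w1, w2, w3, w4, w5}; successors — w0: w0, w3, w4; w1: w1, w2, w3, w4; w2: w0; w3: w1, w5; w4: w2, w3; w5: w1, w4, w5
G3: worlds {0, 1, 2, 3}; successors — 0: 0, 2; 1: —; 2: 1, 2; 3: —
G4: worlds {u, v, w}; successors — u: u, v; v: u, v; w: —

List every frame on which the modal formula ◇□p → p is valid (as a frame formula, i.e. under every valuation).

This is the axiom for symmetry; its first-order frame correspondent is ∀x ∀y (Rxy → Ryx).
G1: fails — Rwu but not Ruw.
G2: fails — Rw1w2 but not Rw2w1.
G3: fails — R21 but not R12.
G4: ✓.
Valid on: G4.

G4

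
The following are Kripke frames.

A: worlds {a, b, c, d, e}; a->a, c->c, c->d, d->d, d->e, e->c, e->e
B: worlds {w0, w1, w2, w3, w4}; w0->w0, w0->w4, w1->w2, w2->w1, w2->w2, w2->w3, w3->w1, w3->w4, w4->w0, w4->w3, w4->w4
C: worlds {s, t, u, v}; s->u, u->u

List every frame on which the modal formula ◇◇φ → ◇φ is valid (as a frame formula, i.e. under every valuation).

C

This is the axiom for transitivity; its first-order frame correspondent is ∀x ∀y ∀z (Rxy ∧ Ryz → Rxz).
A: fails — Rcd and Rde but not Rce.
B: fails — Rw1w2 and Rw2w1 but not Rw1w1.
C: ✓.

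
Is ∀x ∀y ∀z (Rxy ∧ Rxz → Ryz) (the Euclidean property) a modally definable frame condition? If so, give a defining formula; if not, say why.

Yes, by ◇p → □◇p

Yes: it is the Euclidean property, defined by the 5 schema ◇p → □◇p.
Suppose ◇p→□◇p is valid. Take Rxy, Rxz and set V(p)={y}. Then ◇p at x, so □◇p at x, so ◇p at z, so some w with Rzw has p; w=y, i.e. Rzy. By symmetry of the argument, Ryz.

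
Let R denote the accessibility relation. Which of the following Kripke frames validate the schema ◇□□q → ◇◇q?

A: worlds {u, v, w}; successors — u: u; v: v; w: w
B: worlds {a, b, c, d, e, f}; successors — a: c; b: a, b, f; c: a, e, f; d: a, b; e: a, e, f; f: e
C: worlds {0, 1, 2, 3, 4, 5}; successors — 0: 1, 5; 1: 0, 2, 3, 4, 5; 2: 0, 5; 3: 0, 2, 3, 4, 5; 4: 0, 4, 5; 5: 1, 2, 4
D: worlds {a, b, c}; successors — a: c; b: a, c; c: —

A, B, C

This is the axiom for a generalized confluence (Geach) condition; its first-order frame correspondent is ∀x ∀y (xRy → ∃w (yR²w ∧ xR²w)).
A: ✓.
B: ✓.
C: ✓.
D: fails — aRc but no w with cR²w and aR²w.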